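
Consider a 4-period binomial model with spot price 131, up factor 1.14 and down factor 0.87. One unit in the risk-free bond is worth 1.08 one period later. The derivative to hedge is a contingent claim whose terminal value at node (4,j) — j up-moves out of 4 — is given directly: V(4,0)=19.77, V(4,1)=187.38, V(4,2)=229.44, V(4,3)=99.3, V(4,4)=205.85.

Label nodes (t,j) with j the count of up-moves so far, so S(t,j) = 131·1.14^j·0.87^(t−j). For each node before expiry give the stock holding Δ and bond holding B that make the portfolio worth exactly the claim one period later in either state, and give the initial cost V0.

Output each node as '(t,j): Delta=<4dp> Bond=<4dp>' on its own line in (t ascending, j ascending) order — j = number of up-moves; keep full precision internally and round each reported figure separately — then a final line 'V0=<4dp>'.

No-arbitrage ⇒ martingale measure with p* = (R−d)/(u−d) = 0.7778.
At expiry t=4: V(4,0)=19.7700, V(4,1)=187.3800, V(4,2)=229.4400, V(4,3)=99.3000, V(4,4)=205.8500
  t=3,j=0: stock 86.2639 → up 98.3408 (V=187.3800), down 75.0496 (V=19.7700). Price 139.0123; hedge Δ=7.1963, bond B=-481.7654.
  t=3,j=1: stock 113.0354 → up 128.8604 (V=229.4400), down 98.3408 (V=187.3800). Price 203.7901; hedge Δ=1.3781, bond B=48.0123.
  t=3,j=2: stock 148.1154 → up 168.8516 (V=99.3000), down 128.8604 (V=229.4400). Price 118.7222; hedge Δ=-3.2542, bond B=600.7222.
  t=3,j=3: stock 194.0823 → up 221.2538 (V=205.8500), down 168.8516 (V=99.3000). Price 168.6780; hedge Δ=2.0333, bond B=-225.9516.
  t=2,j=0: stock 99.1539 → up 113.0354 (V=203.7901), down 86.2639 (V=139.0123). Price 175.3658; hedge Δ=2.4196, bond B=-64.5519.
  t=2,j=1: stock 129.9258 → up 148.1154 (V=118.7222), down 113.0354 (V=203.7901). Price 127.4317; hedge Δ=-2.4250, bond B=442.4980.
  t=2,j=2: stock 170.2476 → up 194.0823 (V=168.6780), down 148.1154 (V=118.7222). Price 145.9044; hedge Δ=1.0868, bond B=-39.1170.
  t=1,j=0: stock 113.9700 → up 129.9258 (V=127.4317), down 99.1539 (V=175.3658). Price 127.8553; hedge Δ=-1.5577, bond B=305.3891.
  t=1,j=1: stock 149.3400 → up 170.2476 (V=145.9044), down 129.9258 (V=127.4317). Price 131.2957; hedge Δ=0.4581, bond B=62.8783.
  t=0,j=0: stock 131.0000 → up 149.3400 (V=131.2957), down 113.9700 (V=127.8553). Price 120.8622; hedge Δ=0.0973, bond B=108.1200.
Check: Δ(0,0)·S0 + B(0,0) = 120.8622 = V0.

(0,0): Delta=0.0973 Bond=108.1200
(1,0): Delta=-1.5577 Bond=305.3891
(1,1): Delta=0.4581 Bond=62.8783
(2,0): Delta=2.4196 Bond=-64.5519
(2,1): Delta=-2.4250 Bond=442.4980
(2,2): Delta=1.0868 Bond=-39.1170
(3,0): Delta=7.1963 Bond=-481.7654
(3,1): Delta=1.3781 Bond=48.0123
(3,2): Delta=-3.2542 Bond=600.7222
(3,3): Delta=2.0333 Bond=-225.9516
V0=120.8622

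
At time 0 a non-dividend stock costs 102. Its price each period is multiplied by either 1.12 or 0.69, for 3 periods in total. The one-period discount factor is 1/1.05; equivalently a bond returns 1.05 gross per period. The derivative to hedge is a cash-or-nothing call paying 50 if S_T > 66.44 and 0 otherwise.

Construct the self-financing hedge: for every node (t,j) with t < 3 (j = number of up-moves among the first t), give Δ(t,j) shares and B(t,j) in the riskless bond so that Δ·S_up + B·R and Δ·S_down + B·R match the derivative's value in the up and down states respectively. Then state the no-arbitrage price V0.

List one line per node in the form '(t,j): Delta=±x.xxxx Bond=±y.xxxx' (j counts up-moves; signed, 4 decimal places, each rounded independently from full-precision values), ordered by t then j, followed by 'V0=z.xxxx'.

(0,0): Delta=0.2818 Bond=11.3821
(1,0): Delta=1.3173 Bond=-60.9265
(1,1): Delta=0.1578 Bond=26.1219
(2,0): Delta=0.0000 Bond=0.0000
(2,1): Delta=1.4751 Bond=-76.4120
(2,2): Delta=0.0000 Bond=47.6190
V0=40.1307

Since d<R<u, set p* = (R−d)/(u−d) = 0.8372; price each node as the discounted p*-expectation of its children.
Terminal values V(3,·): V(3,0)=0.0000, V(3,1)=0.0000, V(3,2)=50.0000, V(3,3)=50.0000
Node (2,0) S=48.5622: V=(p*·0.0000+(1−p*)·0.0000)/1.05=0.0000; Δ=(0.0000−0.0000)/(54.3897−33.5079)=0.0000; B=V−Δ·S=0.0000
Node (2,1) S=78.8256: V=(p*·50.0000+(1−p*)·0.0000)/1.05=39.8671; Δ=(50.0000−0.0000)/(88.2847−54.3897)=1.4751; B=V−Δ·S=-76.4120
Node (2,2) S=127.9488: V=(p*·50.0000+(1−p*)·50.0000)/1.05=47.6190; Δ=(50.0000−50.0000)/(143.3027−88.2847)=0.0000; B=V−Δ·S=47.6190
Node (1,0) S=70.3800: V=(p*·39.8671+(1−p*)·0.0000)/1.05=31.7877; Δ=(39.8671−0.0000)/(78.8256−48.5622)=1.3173; B=V−Δ·S=-60.9265
Node (1,1) S=114.2400: V=(p*·47.6190+(1−p*)·39.8671)/1.05=44.1496; Δ=(47.6190−39.8671)/(127.9488−78.8256)=0.1578; B=V−Δ·S=26.1219
Node (0,0) S=102.0000: V=(p*·44.1496+(1−p*)·31.7877)/1.05=40.1307; Δ=(44.1496−31.7877)/(114.2400−70.3800)=0.2818; B=V−Δ·S=11.3821
Each (Δ,B) replicates both successor values, so the strategy is self-financing and V0 is arbitrage-free.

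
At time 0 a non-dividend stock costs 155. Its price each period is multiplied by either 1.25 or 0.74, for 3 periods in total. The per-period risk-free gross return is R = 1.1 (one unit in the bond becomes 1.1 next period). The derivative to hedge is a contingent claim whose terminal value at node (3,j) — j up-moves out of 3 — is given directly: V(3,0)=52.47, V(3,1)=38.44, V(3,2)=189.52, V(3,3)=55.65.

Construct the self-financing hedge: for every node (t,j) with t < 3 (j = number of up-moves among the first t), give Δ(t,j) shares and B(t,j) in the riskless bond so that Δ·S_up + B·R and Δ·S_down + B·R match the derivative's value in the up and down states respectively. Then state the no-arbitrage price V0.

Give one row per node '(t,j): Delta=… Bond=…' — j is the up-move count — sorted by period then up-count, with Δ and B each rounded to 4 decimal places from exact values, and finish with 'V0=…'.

Since d<R<u, set p* = (R−d)/(u−d) = 0.7059; price each node as the discounted p*-expectation of its children.
At expiry t=3: V(3,0)=52.4700, V(3,1)=38.4400, V(3,2)=189.5200, V(3,3)=55.6500
Node (2,0) S=84.8780: V=(p*·38.4400+(1−p*)·52.4700)/1.1=38.6968; Δ=(38.4400−52.4700)/(106.0975−62.8097)=-0.3241; B=V−Δ·S=66.2066
Node (2,1) S=143.3750: V=(p*·189.5200+(1−p*)·38.4400)/1.1=131.8952; Δ=(189.5200−38.4400)/(179.2188−106.0975)=2.0662; B=V−Δ·S=-164.3401
Node (2,2) S=242.1875: V=(p*·55.6500+(1−p*)·189.5200)/1.1=86.3850; Δ=(55.6500−189.5200)/(302.7344−179.2188)=-1.0838; B=V−Δ·S=348.8752
Node (1,0) S=114.7000: V=(p*·131.8952+(1−p*)·38.6968)/1.1=94.9854; Δ=(131.8952−38.6968)/(143.3750−84.8780)=1.5932; B=V−Δ·S=-87.7566
Node (1,1) S=193.7500: V=(p*·86.3850+(1−p*)·131.8952)/1.1=90.7003; Δ=(86.3850−131.8952)/(242.1875−143.3750)=-0.4606; B=V−Δ·S=179.9359
Node (0,0) S=155.0000: V=(p*·90.7003+(1−p*)·94.9854)/1.1=83.6006; Δ=(90.7003−94.9854)/(193.7500−114.7000)=-0.0542; B=V−Δ·S=92.0026
Self-financing check: at every node Δ·S+B equals the discounted successor values.

(0,0): Delta=-0.0542 Bond=92.0026
(1,0): Delta=1.5932 Bond=-87.7566
(1,1): Delta=-0.4606 Bond=179.9359
(2,0): Delta=-0.3241 Bond=66.2066
(2,1): Delta=2.0662 Bond=-164.3401
(2,2): Delta=-1.0838 Bond=348.8752
V0=83.6006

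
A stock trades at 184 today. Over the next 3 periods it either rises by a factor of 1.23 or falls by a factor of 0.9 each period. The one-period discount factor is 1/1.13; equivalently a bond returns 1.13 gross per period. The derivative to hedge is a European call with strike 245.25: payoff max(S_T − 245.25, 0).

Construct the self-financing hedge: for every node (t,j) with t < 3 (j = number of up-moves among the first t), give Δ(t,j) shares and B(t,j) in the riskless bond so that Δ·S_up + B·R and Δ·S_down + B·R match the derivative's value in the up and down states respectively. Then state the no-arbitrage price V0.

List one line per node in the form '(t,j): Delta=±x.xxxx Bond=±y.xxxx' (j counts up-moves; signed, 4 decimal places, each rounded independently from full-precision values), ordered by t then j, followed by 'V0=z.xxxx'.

Risk-neutral probability p* = (R−d)/(u−d) = (1.13−0.9)/(1.23−0.9) = 0.6970.
Terminal payoffs: V(3,0)=0.0000, V(3,1)=0.0000, V(3,2)=5.2862, V(3,3)=97.1495
(2,0): S=149.0400. Δ = (V_up−V_dn)/(S_up−S_dn) = (0.0000−0.0000)/(183.3192−134.1360) = 0.0000. V = [p*·0.0000 + (1−p*)·0.0000]/1.13 = 0.0000. B = V − Δ·S = 0.0000.
(2,1): S=203.6880. Δ = (V_up−V_dn)/(S_up−S_dn) = (5.2862−0.0000)/(250.5362−183.3192) = 0.0786. V = [p*·5.2862 + (1−p*)·0.0000]/1.13 = 3.2605. B = V − Δ·S = -12.7584.
(2,2): S=278.3736. Δ = (V_up−V_dn)/(S_up−S_dn) = (97.1495−5.2862)/(342.3995−250.5362) = 1.0000. V = [p*·97.1495 + (1−p*)·5.2862]/1.13 = 61.3382. B = V − Δ·S = -217.0354.
(1,0): S=165.6000. Δ = (V_up−V_dn)/(S_up−S_dn) = (3.2605−0.0000)/(203.6880−149.0400) = 0.0597. V = [p*·3.2605 + (1−p*)·0.0000]/1.13 = 2.0110. B = V − Δ·S = -7.8692.
(1,1): S=226.3200. Δ = (V_up−V_dn)/(S_up−S_dn) = (61.3382−3.2605)/(278.3736−203.6880) = 0.7776. V = [p*·61.3382 + (1−p*)·3.2605]/1.13 = 38.7070. B = V − Δ·S = -137.2861.
(0,0): S=184.0000. Δ = (V_up−V_dn)/(S_up−S_dn) = (38.7070−2.0110)/(226.3200−165.6000) = 0.6043. V = [p*·38.7070 + (1−p*)·2.0110]/1.13 = 24.4133. B = V − Δ·S = -86.7866.
Each (Δ,B) replicates both successor values, so the strategy is self-financing and V0 is arbitrage-free.

(0,0): Delta=0.6043 Bond=-86.7866
(1,0): Delta=0.0597 Bond=-7.8692
(1,1): Delta=0.7776 Bond=-137.2861
(2,0): Delta=0.0000 Bond=0.0000
(2,1): Delta=0.0786 Bond=-12.7584
(2,2): Delta=1.0000 Bond=-217.0354
V0=24.4133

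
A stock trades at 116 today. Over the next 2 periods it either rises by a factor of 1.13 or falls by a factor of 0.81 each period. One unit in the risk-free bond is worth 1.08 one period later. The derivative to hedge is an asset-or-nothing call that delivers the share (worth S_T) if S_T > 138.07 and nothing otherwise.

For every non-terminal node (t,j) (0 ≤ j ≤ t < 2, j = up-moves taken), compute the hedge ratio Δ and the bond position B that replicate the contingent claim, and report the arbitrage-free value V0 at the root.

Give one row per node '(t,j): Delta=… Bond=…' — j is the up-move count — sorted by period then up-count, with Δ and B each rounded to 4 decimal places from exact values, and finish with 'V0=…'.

Risk-neutral probability p* = (R−d)/(u−d) = (1.08−0.81)/(1.13−0.81) = 0.8438.
Payoff layer (t=2): V(2,0)=0.0000, V(2,1)=0.0000, V(2,2)=148.1204
(1,0): S=93.9600. Δ = (V_up−V_dn)/(S_up−S_dn) = (0.0000−0.0000)/(106.1748−76.1076) = 0.0000. V = [p*·0.0000 + (1−p*)·0.0000]/1.08 = 0.0000. B = V − Δ·S = 0.0000.
(1,1): S=131.0800. Δ = (V_up−V_dn)/(S_up−S_dn) = (148.1204−0.0000)/(148.1204−106.1748) = 3.5313. V = [p*·148.1204 + (1−p*)·0.0000]/1.08 = 115.7191. B = V − Δ·S = -347.1572.
(0,0): S=116.0000. Δ = (V_up−V_dn)/(S_up−S_dn) = (115.7191−0.0000)/(131.0800−93.9600) = 3.1174. V = [p*·115.7191 + (1−p*)·0.0000]/1.08 = 90.4055. B = V − Δ·S = -271.2166.
Self-financing check: at every node Δ·S+B equals the discounted successor values.

(0,0): Delta=3.1174 Bond=-271.2166
(1,0): Delta=0.0000 Bond=0.0000
(1,1): Delta=3.5313 Bond=-347.1572
V0=90.4055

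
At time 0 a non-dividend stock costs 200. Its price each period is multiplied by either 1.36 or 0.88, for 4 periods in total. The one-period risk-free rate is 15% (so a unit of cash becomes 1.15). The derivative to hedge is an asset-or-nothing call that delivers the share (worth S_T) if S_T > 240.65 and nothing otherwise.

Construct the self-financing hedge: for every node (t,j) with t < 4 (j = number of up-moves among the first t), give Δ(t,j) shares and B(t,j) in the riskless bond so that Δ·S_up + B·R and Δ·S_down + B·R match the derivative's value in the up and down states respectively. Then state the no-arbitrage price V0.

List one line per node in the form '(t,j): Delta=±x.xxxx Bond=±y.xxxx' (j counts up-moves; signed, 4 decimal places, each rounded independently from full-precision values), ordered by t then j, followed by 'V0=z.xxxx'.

The replicating-portfolio and risk-neutral prices coincide; use p* = (1.15−0.88)/(1.36−0.88) = 0.5625 for the latter.
Terminal payoffs: V(4,0)=0.0000, V(4,1)=0.0000, V(4,2)=286.4660, V(4,3)=442.7203, V(4,4)=684.2040
(3,0): S=136.2944. Δ = (V_up−V_dn)/(S_up−S_dn) = (0.0000−0.0000)/(185.3604−119.9391) = 0.0000. V = [p*·0.0000 + (1−p*)·0.0000]/1.15 = 0.0000. B = V − Δ·S = 0.0000.
(3,1): S=210.6368. Δ = (V_up−V_dn)/(S_up−S_dn) = (286.4660−0.0000)/(286.4660−185.3604) = 2.8333. V = [p*·286.4660 + (1−p*)·0.0000]/1.15 = 140.1193. B = V − Δ·S = -456.6850.
(3,2): S=325.5296. Δ = (V_up−V_dn)/(S_up−S_dn) = (442.7203−286.4660)/(442.7203−286.4660) = 1.0000. V = [p*·442.7203 + (1−p*)·286.4660]/1.15 = 325.5296. B = V − Δ·S = 0.0000.
(3,3): S=503.0912. Δ = (V_up−V_dn)/(S_up−S_dn) = (684.2040−442.7203)/(684.2040−442.7203) = 1.0000. V = [p*·684.2040 + (1−p*)·442.7203]/1.15 = 503.0912. B = V − Δ·S = 0.0000.
(2,0): S=154.8800. Δ = (V_up−V_dn)/(S_up−S_dn) = (140.1193−0.0000)/(210.6368−136.2944) = 1.8848. V = [p*·140.1193 + (1−p*)·0.0000]/1.15 = 68.5366. B = V − Δ·S = -223.3785.
(2,1): S=239.3600. Δ = (V_up−V_dn)/(S_up−S_dn) = (325.5296−140.1193)/(325.5296−210.6368) = 1.6138. V = [p*·325.5296 + (1−p*)·140.1193]/1.15 = 212.5327. B = V − Δ·S = -173.7389.
(2,2): S=369.9200. Δ = (V_up−V_dn)/(S_up−S_dn) = (503.0912−325.5296)/(503.0912−325.5296) = 1.0000. V = [p*·503.0912 + (1−p*)·325.5296]/1.15 = 369.9200. B = V − Δ·S = 0.0000.
(1,0): S=176.0000. Δ = (V_up−V_dn)/(S_up−S_dn) = (212.5327−68.5366)/(239.3600−154.8800) = 1.7045. V = [p*·212.5327 + (1−p*)·68.5366]/1.15 = 130.0299. B = V − Δ·S = -169.9619.
(1,1): S=272.0000. Δ = (V_up−V_dn)/(S_up−S_dn) = (369.9200−212.5327)/(369.9200−239.3600) = 1.2055. V = [p*·369.9200 + (1−p*)·212.5327]/1.15 = 261.7940. B = V − Δ·S = -66.0963.
(0,0): S=200.0000. Δ = (V_up−V_dn)/(S_up−S_dn) = (261.7940−130.0299)/(272.0000−176.0000) = 1.3725. V = [p*·261.7940 + (1−p*)·130.0299]/1.15 = 177.5193. B = V − Δ·S = -96.9891.
Root portfolio cost Δ·200+B reproduces V0=177.5193.

(0,0): Delta=1.3725 Bond=-96.9891
(1,0): Delta=1.7045 Bond=-169.9619
(1,1): Delta=1.2055 Bond=-66.0963
(2,0): Delta=1.8848 Bond=-223.3785
(2,1): Delta=1.6138 Bond=-173.7389
(2,2): Delta=1.0000 Bond=0.0000
(3,0): Delta=0.0000 Bond=0.0000
(3,1): Delta=2.8333 Bond=-456.6850
(3,2): Delta=1.0000 Bond=0.0000
(3,3): Delta=1.0000 Bond=0.0000
V0=177.5193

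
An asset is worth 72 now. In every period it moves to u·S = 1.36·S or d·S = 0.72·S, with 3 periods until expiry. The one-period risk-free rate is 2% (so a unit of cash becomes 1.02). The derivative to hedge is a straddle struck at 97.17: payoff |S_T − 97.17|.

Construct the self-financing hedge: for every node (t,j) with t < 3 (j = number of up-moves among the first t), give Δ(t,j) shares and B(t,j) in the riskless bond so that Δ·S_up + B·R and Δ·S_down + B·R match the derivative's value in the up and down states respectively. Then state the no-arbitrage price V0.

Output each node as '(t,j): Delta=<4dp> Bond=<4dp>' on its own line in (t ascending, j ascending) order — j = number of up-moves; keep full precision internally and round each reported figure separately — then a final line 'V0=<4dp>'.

The replicating-portfolio and risk-neutral prices coincide; use p* = (1.02−0.72)/(1.36−0.72) = 0.4688 for the latter.
Terminal payoffs: V(3,0)=70.2961, V(3,1)=46.4083, V(3,2)=1.2867, V(3,3)=83.9428
(2,0): S=37.3248. Δ = (V_up−V_dn)/(S_up−S_dn) = (46.4083−70.2961)/(50.7617−26.8739) = -1.0000. V = [p*·46.4083 + (1−p*)·70.2961]/1.02 = 57.9399. B = V − Δ·S = 95.2647.
(2,1): S=70.5024. Δ = (V_up−V_dn)/(S_up−S_dn) = (1.2867−46.4083)/(95.8833−50.7617) = -1.0000. V = [p*·1.2867 + (1−p*)·46.4083]/1.02 = 24.7623. B = V − Δ·S = 95.2647.
(2,2): S=133.1712. Δ = (V_up−V_dn)/(S_up−S_dn) = (83.9428−1.2867)/(181.1128−95.8833) = 0.9698. V = [p*·83.9428 + (1−p*)·1.2867]/1.02 = 39.2468. B = V − Δ·S = -89.9033.
(1,0): S=51.8400. Δ = (V_up−V_dn)/(S_up−S_dn) = (24.7623−57.9399)/(70.5024−37.3248) = -1.0000. V = [p*·24.7623 + (1−p*)·57.9399]/1.02 = 41.5568. B = V − Δ·S = 93.3968.
(1,1): S=97.9200. Δ = (V_up−V_dn)/(S_up−S_dn) = (39.2468−24.7623)/(133.1712−70.5024) = 0.2311. V = [p*·39.2468 + (1−p*)·24.7623]/1.02 = 30.9333. B = V − Δ·S = 8.3012.
(0,0): S=72.0000. Δ = (V_up−V_dn)/(S_up−S_dn) = (30.9333−41.5568)/(97.9200−51.8400) = -0.2305. V = [p*·30.9333 + (1−p*)·41.5568]/1.02 = 35.8598. B = V − Δ·S = 52.4590.
Root portfolio cost Δ·72+B reproduces V0=35.8598.

(0,0): Delta=-0.2305 Bond=52.4590
(1,0): Delta=-1.0000 Bond=93.3968
(1,1): Delta=0.2311 Bond=8.3012
(2,0): Delta=-1.0000 Bond=95.2647
(2,1): Delta=-1.0000 Bond=95.2647
(2,2): Delta=0.9698 Bond=-89.9033
V0=35.8598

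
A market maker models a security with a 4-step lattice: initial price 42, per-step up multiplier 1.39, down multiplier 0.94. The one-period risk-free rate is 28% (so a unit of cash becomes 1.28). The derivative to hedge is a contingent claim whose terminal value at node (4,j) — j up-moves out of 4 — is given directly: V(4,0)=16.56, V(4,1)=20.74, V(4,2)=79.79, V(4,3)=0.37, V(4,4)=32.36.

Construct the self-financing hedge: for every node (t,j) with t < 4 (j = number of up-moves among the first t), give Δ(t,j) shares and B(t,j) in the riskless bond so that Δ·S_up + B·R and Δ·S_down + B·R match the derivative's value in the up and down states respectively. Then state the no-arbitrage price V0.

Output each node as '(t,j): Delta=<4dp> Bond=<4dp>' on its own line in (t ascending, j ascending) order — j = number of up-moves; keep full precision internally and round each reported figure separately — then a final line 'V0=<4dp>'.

(0,0): Delta=-0.2874 Bond=22.5038
(1,0): Delta=-0.7997 Bond=49.0290
(1,1): Delta=-0.1753 Bond=22.2618
(2,0): Delta=2.1350 Bond=-46.1506
(2,1): Delta=-1.4417 Bond=97.9919
(2,2): Delta=0.1018 Bond=6.0108
(3,0): Delta=0.2663 Bond=6.1160
(3,1): Delta=2.5438 Bond=-80.1632
(3,2): Delta=-2.3137 Bond=191.9450
(3,3): Delta=0.6302 Bond=-51.9168
V0=10.4333

Since d<R<u, set p* = (R−d)/(u−d) = 0.7556; price each node as the discounted p*-expectation of its children.
Terminal values V(4,·): V(4,0)=16.5600, V(4,1)=20.7400, V(4,2)=79.7900, V(4,3)=0.3700, V(4,4)=32.3600
Node (3,0) S=34.8845: V=(p*·20.7400+(1−p*)·16.5600)/1.28=15.4049; Δ=(20.7400−16.5600)/(48.4895−32.7915)=0.2663; B=V−Δ·S=6.1160
Node (3,1) S=51.5846: V=(p*·79.7900+(1−p*)·20.7400)/1.28=51.0590; Δ=(79.7900−20.7400)/(71.7025−48.4895)=2.5438; B=V−Δ·S=-80.1632
Node (3,2) S=76.2793: V=(p*·0.3700+(1−p*)·79.7900)/1.28=15.4561; Δ=(0.3700−79.7900)/(106.0282−71.7025)=-2.3137; B=V−Δ·S=191.9450
Node (3,3) S=112.7960: V=(p*·32.3600+(1−p*)·0.3700)/1.28=19.1720; Δ=(32.3600−0.3700)/(156.7864−106.0282)=0.6302; B=V−Δ·S=-51.9168
Node (2,0) S=37.1112: V=(p*·51.0590+(1−p*)·15.4049)/1.28=33.0809; Δ=(51.0590−15.4049)/(51.5846−34.8845)=2.1350; B=V−Δ·S=-46.1506
Node (2,1) S=54.8772: V=(p*·15.4561+(1−p*)·51.0590)/1.28=18.8742; Δ=(15.4561−51.0590)/(76.2793−51.5846)=-1.4417; B=V−Δ·S=97.9919
Node (2,2) S=81.1482: V=(p*·19.1720+(1−p*)·15.4561)/1.28=14.2685; Δ=(19.1720−15.4561)/(112.7960−76.2793)=0.1018; B=V−Δ·S=6.0108
Node (1,0) S=39.4800: V=(p*·18.8742+(1−p*)·33.0809)/1.28=17.4586; Δ=(18.8742−33.0809)/(54.8772−37.1112)=-0.7997; B=V−Δ·S=49.0290
Node (1,1) S=58.3800: V=(p*·14.2685+(1−p*)·18.8742)/1.28=12.0268; Δ=(14.2685−18.8742)/(81.1482−54.8772)=-0.1753; B=V−Δ·S=22.2618
Node (0,0) S=42.0000: V=(p*·12.0268+(1−p*)·17.4586)/1.28=10.4333; Δ=(12.0268−17.4586)/(58.3800−39.4800)=-0.2874; B=V−Δ·S=22.5038
Root portfolio cost Δ·42+B reproduces V0=10.4333.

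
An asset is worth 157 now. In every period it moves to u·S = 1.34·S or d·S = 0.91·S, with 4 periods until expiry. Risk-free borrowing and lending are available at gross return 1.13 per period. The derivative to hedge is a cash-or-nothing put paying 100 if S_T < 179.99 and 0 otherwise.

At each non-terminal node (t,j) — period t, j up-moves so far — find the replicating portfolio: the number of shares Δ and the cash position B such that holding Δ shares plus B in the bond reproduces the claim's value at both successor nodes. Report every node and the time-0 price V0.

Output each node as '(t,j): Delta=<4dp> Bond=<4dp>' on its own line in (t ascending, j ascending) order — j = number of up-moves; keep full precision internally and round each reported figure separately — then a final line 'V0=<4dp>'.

(0,0): Delta=-0.3758 Bond=77.1120
(1,0): Delta=-0.6370 Bond=124.4582
(1,1): Delta=-0.2065 Bond=51.5113
(2,0): Delta=-0.8099 Bond=163.1097
(2,1): Delta=-0.5250 Bond=119.1874
(2,2): Delta=0.0000 Bond=0.0000
(3,0): Delta=0.0000 Bond=88.4956
(3,1): Delta=-1.3349 Bond=275.7769
(3,2): Delta=0.0000 Bond=0.0000
(3,3): Delta=0.0000 Bond=0.0000
V0=18.1091

Under the risk-neutral measure, an up-move has probability p* = (R−d)/(u−d) = 0.5116 and values discount at R = 1.13.
Terminal values V(4,·): V(4,0)=100.0000, V(4,1)=100.0000, V(4,2)=0.0000, V(4,3)=0.0000, V(4,4)=0.0000
  t=3,j=0: stock 118.3106 → up 158.5363 (V=100.0000), down 107.6627 (V=100.0000). Price 88.4956; hedge Δ=0.0000, bond B=88.4956.
  t=3,j=1: stock 174.2157 → up 233.4490 (V=0.0000), down 158.5363 (V=100.0000). Price 43.2188; hedge Δ=-1.3349, bond B=275.7769.
  t=3,j=2: stock 256.5374 → up 343.7601 (V=0.0000), down 233.4490 (V=0.0000). Price 0.0000; hedge Δ=0.0000, bond B=0.0000.
  t=3,j=3: stock 377.7583 → up 506.1962 (V=0.0000), down 343.7601 (V=0.0000). Price 0.0000; hedge Δ=0.0000, bond B=0.0000.
  t=2,j=0: stock 130.0117 → up 174.2157 (V=43.2188), down 118.3106 (V=88.4956). Price 57.8148; hedge Δ=-0.8099, bond B=163.1097.
  t=2,j=1: stock 191.4458 → up 256.5374 (V=0.0000), down 174.2157 (V=43.2188). Price 18.6786; hedge Δ=-0.5250, bond B=119.1874.
  t=2,j=2: stock 281.9092 → up 377.7583 (V=0.0000), down 256.5374 (V=0.0000). Price 0.0000; hedge Δ=0.0000, bond B=0.0000.
  t=1,j=0: stock 142.8700 → up 191.4458 (V=18.6786), down 130.0117 (V=57.8148). Price 33.4439; hedge Δ=-0.6370, bond B=124.4582.
  t=1,j=1: stock 210.3800 → up 281.9092 (V=0.0000), down 191.4458 (V=18.6786). Price 8.0727; hedge Δ=-0.2065, bond B=51.5113.
  t=0,j=0: stock 157.0000 → up 210.3800 (V=8.0727), down 142.8700 (V=33.4439). Price 18.1091; hedge Δ=-0.3758, bond B=77.1120.
Root portfolio cost Δ·157+B reproduces V0=18.1091.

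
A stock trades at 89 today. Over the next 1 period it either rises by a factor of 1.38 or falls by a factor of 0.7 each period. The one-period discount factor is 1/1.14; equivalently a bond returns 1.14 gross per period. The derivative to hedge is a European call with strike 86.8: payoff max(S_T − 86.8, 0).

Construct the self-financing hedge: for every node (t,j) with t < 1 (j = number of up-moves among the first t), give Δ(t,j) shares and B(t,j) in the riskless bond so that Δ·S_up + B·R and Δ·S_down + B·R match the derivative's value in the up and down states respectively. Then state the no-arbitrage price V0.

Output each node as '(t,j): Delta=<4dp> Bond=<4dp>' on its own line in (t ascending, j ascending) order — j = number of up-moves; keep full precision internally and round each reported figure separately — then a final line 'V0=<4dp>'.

(0,0): Delta=0.5952 Bond=-32.5258
V0=20.4448

Under the risk-neutral measure, an up-move has probability p* = (R−d)/(u−d) = 0.6471 and values discount at R = 1.14.
Terminal payoffs: V(1,0)=0.0000, V(1,1)=36.0200
Node (0,0) S=89.0000: V=(p*·36.0200+(1−p*)·0.0000)/1.14=20.4448; Δ=(36.0200−0.0000)/(122.8200−62.3000)=0.5952; B=V−Δ·S=-32.5258
Root portfolio cost Δ·89+B reproduces V0=20.4448.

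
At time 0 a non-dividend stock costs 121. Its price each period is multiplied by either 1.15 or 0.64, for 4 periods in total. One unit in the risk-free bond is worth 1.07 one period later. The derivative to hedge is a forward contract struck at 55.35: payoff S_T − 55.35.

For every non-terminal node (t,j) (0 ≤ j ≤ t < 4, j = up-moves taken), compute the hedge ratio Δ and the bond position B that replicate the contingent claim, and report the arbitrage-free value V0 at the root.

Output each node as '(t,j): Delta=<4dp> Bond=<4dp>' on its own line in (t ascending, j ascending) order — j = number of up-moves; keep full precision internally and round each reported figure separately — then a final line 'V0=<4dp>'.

(0,0): Delta=1.0000 Bond=-42.2262
(1,0): Delta=1.0000 Bond=-45.1821
(1,1): Delta=1.0000 Bond=-45.1821
(2,0): Delta=1.0000 Bond=-48.3448
(2,1): Delta=1.0000 Bond=-48.3448
(2,2): Delta=1.0000 Bond=-48.3448
(3,0): Delta=1.0000 Bond=-51.7290
(3,1): Delta=1.0000 Bond=-51.7290
(3,2): Delta=1.0000 Bond=-51.7290
(3,3): Delta=1.0000 Bond=-51.7290
V0=78.7738

The replicating-portfolio and risk-neutral prices coincide; use p* = (1.07−0.64)/(1.15−0.64) = 0.8431 for the latter.
Payoff layer (t=4): V(4,0)=-35.0496, V(4,1)=-18.8727, V(4,2)=10.1952, V(4,3)=62.4266, V(4,4)=156.2798
  t=3,j=0: stock 31.7194 → up 36.4773 (V=-18.8727), down 20.3004 (V=-35.0496). Price -20.0095; hedge Δ=1.0000, bond B=-51.7290.
  t=3,j=1: stock 56.9958 → up 65.5452 (V=10.1952), down 36.4773 (V=-18.8727). Price 5.2669; hedge Δ=1.0000, bond B=-51.7290.
  t=3,j=2: stock 102.4144 → up 117.7766 (V=62.4266), down 65.5452 (V=10.1952). Price 50.6854; hedge Δ=1.0000, bond B=-51.7290.
  t=3,j=3: stock 184.0259 → up 211.6298 (V=156.2798), down 117.7766 (V=62.4266). Price 132.2969; hedge Δ=1.0000, bond B=-51.7290.
  t=2,j=0: stock 49.5616 → up 56.9958 (V=5.2669), down 31.7194 (V=-20.0095). Price 1.2168; hedge Δ=1.0000, bond B=-48.3448.
  t=2,j=1: stock 89.0560 → up 102.4144 (V=50.6854), down 56.9958 (V=5.2669). Price 40.7112; hedge Δ=1.0000, bond B=-48.3448.
  t=2,j=2: stock 160.0225 → up 184.0259 (V=132.2969), down 102.4144 (V=50.6854). Price 111.6777; hedge Δ=1.0000, bond B=-48.3448.
  t=1,j=0: stock 77.4400 → up 89.0560 (V=40.7112), down 49.5616 (V=1.2168). Price 32.2579; hedge Δ=1.0000, bond B=-45.1821.
  t=1,j=1: stock 139.1500 → up 160.0225 (V=111.6777), down 89.0560 (V=40.7112). Price 93.9679; hedge Δ=1.0000, bond B=-45.1821.
  t=0,j=0: stock 121.0000 → up 139.1500 (V=93.9679), down 77.4400 (V=32.2579). Price 78.7738; hedge Δ=1.0000, bond B=-42.2262.
Check: Δ(0,0)·S0 + B(0,0) = 78.7738 = V0.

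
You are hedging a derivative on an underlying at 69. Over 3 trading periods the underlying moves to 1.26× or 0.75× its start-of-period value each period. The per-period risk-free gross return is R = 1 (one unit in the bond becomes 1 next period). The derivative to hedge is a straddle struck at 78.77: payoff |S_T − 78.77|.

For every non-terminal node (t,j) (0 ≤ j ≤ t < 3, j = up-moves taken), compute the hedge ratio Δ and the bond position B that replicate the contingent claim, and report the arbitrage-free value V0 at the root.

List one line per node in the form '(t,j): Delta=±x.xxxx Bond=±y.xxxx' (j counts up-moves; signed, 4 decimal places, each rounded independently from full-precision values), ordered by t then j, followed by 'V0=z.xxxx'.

(0,0): Delta=-0.1408 Bond=35.9335
(1,0): Delta=-0.8741 Bond=73.8849
(1,1): Delta=0.3132 Bond=-3.5360
(2,0): Delta=-1.0000 Bond=78.7700
(2,1): Delta=-0.7962 Bond=68.8044
(2,2): Delta=1.0000 Bond=-78.7700
V0=26.2200

The replicating-portfolio and risk-neutral prices coincide; use p* = (1−0.75)/(1.26−0.75) = 0.4902 for the latter.
At expiry t=3: V(3,0)=49.6606, V(3,1)=29.8662, V(3,2)=3.3883, V(3,3)=59.2559
(2,0): S=38.8125. Δ = (V_up−V_dn)/(S_up−S_dn) = (29.8662−49.6606)/(48.9038−29.1094) = -1.0000. V = [p*·29.8662 + (1−p*)·49.6606]/1 = 39.9575. B = V − Δ·S = 78.7700.
(2,1): S=65.2050. Δ = (V_up−V_dn)/(S_up−S_dn) = (3.3883−29.8662)/(82.1583−48.9038) = -0.7962. V = [p*·3.3883 + (1−p*)·29.8662]/1 = 16.8869. B = V − Δ·S = 68.8044.
(2,2): S=109.5444. Δ = (V_up−V_dn)/(S_up−S_dn) = (59.2559−3.3883)/(138.0259−82.1583) = 1.0000. V = [p*·59.2559 + (1−p*)·3.3883]/1 = 30.7744. B = V − Δ·S = -78.7700.
(1,0): S=51.7500. Δ = (V_up−V_dn)/(S_up−S_dn) = (16.8869−39.9575)/(65.2050−38.8125) = -0.8741. V = [p*·16.8869 + (1−p*)·39.9575]/1 = 28.6484. B = V − Δ·S = 73.8849.
(1,1): S=86.9400. Δ = (V_up−V_dn)/(S_up−S_dn) = (30.7744−16.8869)/(109.5444−65.2050) = 0.3132. V = [p*·30.7744 + (1−p*)·16.8869]/1 = 23.6945. B = V − Δ·S = -3.5360.
(0,0): S=69.0000. Δ = (V_up−V_dn)/(S_up−S_dn) = (23.6945−28.6484)/(86.9400−51.7500) = -0.1408. V = [p*·23.6945 + (1−p*)·28.6484]/1 = 26.2200. B = V − Δ·S = 35.9335.
Self-financing check: at every node Δ·S+B equals the discounted successor values.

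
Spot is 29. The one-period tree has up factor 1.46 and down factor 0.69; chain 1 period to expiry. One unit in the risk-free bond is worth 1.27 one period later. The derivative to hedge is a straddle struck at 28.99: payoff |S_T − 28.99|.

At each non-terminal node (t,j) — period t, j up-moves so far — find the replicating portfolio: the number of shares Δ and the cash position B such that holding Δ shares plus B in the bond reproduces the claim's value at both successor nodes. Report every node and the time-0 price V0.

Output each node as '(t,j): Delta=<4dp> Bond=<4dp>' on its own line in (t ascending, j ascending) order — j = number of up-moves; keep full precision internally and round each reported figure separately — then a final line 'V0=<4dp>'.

(0,0): Delta=0.1957 Bond=3.9874
V0=9.6627

Since d<R<u, set p* = (R−d)/(u−d) = 0.7532; price each node as the discounted p*-expectation of its children.
Terminal payoffs: V(1,0)=8.9800, V(1,1)=13.3500
(0,0): S=29.0000. Δ = (V_up−V_dn)/(S_up−S_dn) = (13.3500−8.9800)/(42.3400−20.0100) = 0.1957. V = [p*·13.3500 + (1−p*)·8.9800]/1.27 = 9.6627. B = V − Δ·S = 3.9874.
Root portfolio cost Δ·29+B reproduces V0=9.6627.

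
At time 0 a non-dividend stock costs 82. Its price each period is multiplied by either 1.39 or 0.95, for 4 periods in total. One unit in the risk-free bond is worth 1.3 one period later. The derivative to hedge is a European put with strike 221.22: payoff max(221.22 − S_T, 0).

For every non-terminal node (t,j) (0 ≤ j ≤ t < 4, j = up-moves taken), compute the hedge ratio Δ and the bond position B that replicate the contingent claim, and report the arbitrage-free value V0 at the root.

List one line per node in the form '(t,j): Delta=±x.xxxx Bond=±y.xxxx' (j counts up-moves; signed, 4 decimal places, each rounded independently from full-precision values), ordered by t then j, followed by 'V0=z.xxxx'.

The replicating-portfolio and risk-neutral prices coincide; use p* = (1.3−0.95)/(1.39−0.95) = 0.7955 for the latter.
Terminal values V(4,·): V(4,0)=154.4305, V(4,1)=123.4964, V(4,2)=78.2349, V(4,3)=12.0103, V(4,4)=0.0000
Node (3,0) S=70.3047: V=(p*·123.4964+(1−p*)·154.4305)/1.3=99.8645; Δ=(123.4964−154.4305)/(97.7236−66.7895)=-1.0000; B=V−Δ·S=170.1692
Node (3,1) S=102.8669: V=(p*·78.2349+(1−p*)·123.4964)/1.3=67.3023; Δ=(78.2349−123.4964)/(142.9851−97.7236)=-1.0000; B=V−Δ·S=170.1692
Node (3,2) S=150.5106: V=(p*·12.0103+(1−p*)·78.2349)/1.3=19.6586; Δ=(12.0103−78.2349)/(209.2097−142.9851)=-1.0000; B=V−Δ·S=170.1692
Node (3,3) S=220.2208: V=(p*·0.0000+(1−p*)·12.0103)/1.3=1.8897; Δ=(0.0000−12.0103)/(306.1069−209.2097)=-0.1239; B=V−Δ·S=29.1858
Node (2,0) S=74.0050: V=(p*·67.3023+(1−p*)·99.8645)/1.3=56.8944; Δ=(67.3023−99.8645)/(102.8669−70.3047)=-1.0000; B=V−Δ·S=130.8994
Node (2,1) S=108.2810: V=(p*·19.6586+(1−p*)·67.3023)/1.3=22.6184; Δ=(19.6586−67.3023)/(150.5106−102.8669)=-1.0000; B=V−Δ·S=130.8994
Node (2,2) S=158.4322: V=(p*·1.8897+(1−p*)·19.6586)/1.3=4.2494; Δ=(1.8897−19.6586)/(220.2208−150.5106)=-0.2549; B=V−Δ·S=44.6333
Node (1,0) S=77.9000: V=(p*·22.6184+(1−p*)·56.8944)/1.3=22.7919; Δ=(22.6184−56.8944)/(108.2810−74.0050)=-1.0000; B=V−Δ·S=100.6919
Node (1,1) S=113.9800: V=(p*·4.2494+(1−p*)·22.6184)/1.3=6.1590; Δ=(4.2494−22.6184)/(158.4322−108.2810)=-0.3663; B=V−Δ·S=47.9067
Node (0,0) S=82.0000: V=(p*·6.1590+(1−p*)·22.7919)/1.3=7.3548; Δ=(6.1590−22.7919)/(113.9800−77.9000)=-0.4610; B=V−Δ·S=45.1566
The time-0 hedge costs 7.3548, which is the no-arbitrage price.

(0,0): Delta=-0.4610 Bond=45.1566
(1,0): Delta=-1.0000 Bond=100.6919
(1,1): Delta=-0.3663 Bond=47.9067
(2,0): Delta=-1.0000 Bond=130.8994
(2,1): Delta=-1.0000 Bond=130.8994
(2,2): Delta=-0.2549 Bond=44.6333
(3,0): Delta=-1.0000 Bond=170.1692
(3,1): Delta=-1.0000 Bond=170.1692
(3,2): Delta=-1.0000 Bond=170.1692
(3,3): Delta=-0.1239 Bond=29.1858
V0=7.3548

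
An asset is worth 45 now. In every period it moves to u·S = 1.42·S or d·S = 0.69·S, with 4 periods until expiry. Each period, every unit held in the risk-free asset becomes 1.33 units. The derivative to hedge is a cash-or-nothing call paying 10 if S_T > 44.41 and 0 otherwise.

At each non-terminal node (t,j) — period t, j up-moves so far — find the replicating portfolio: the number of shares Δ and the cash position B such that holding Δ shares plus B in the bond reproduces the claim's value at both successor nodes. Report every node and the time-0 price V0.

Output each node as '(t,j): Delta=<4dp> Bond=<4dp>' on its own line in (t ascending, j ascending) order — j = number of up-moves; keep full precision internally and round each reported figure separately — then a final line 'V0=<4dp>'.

(0,0): Delta=0.0368 Bond=1.2948
(1,0): Delta=0.1917 Bond=-3.0881
(1,1): Delta=0.0262 Bond=2.3986
(2,0): Delta=0.0000 Bond=0.0000
(2,1): Delta=0.2048 Bond=-4.6847
(2,2): Delta=0.0140 Bond=4.2975
(3,0): Delta=0.0000 Bond=0.0000
(3,1): Delta=0.0000 Bond=0.0000
(3,2): Delta=0.2188 Bond=-7.1068
(3,3): Delta=0.0000 Bond=7.5188
V0=2.9501

No-arbitrage ⇒ martingale measure with p* = (R−d)/(u−d) = 0.8767.
Terminal payoffs: V(4,0)=0.0000, V(4,1)=0.0000, V(4,2)=0.0000, V(4,3)=10.0000, V(4,4)=10.0000
Node (3,0) S=14.7829: V=(p*·0.0000+(1−p*)·0.0000)/1.33=0.0000; Δ=(0.0000−0.0000)/(20.9917−10.2002)=0.0000; B=V−Δ·S=0.0000
Node (3,1) S=30.4228: V=(p*·0.0000+(1−p*)·0.0000)/1.33=0.0000; Δ=(0.0000−0.0000)/(43.2004−20.9917)=0.0000; B=V−Δ·S=0.0000
Node (3,2) S=62.6092: V=(p*·10.0000+(1−p*)·0.0000)/1.33=6.5918; Δ=(10.0000−0.0000)/(88.9051−43.2004)=0.2188; B=V−Δ·S=-7.1068
Node (3,3) S=128.8480: V=(p*·10.0000+(1−p*)·10.0000)/1.33=7.5188; Δ=(10.0000−10.0000)/(182.9641−88.9051)=0.0000; B=V−Δ·S=7.5188
Node (2,0) S=21.4245: V=(p*·0.0000+(1−p*)·0.0000)/1.33=0.0000; Δ=(0.0000−0.0000)/(30.4228−14.7829)=0.0000; B=V−Δ·S=0.0000
Node (2,1) S=44.0910: V=(p*·6.5918+(1−p*)·0.0000)/1.33=4.3452; Δ=(6.5918−0.0000)/(62.6092−30.4228)=0.2048; B=V−Δ·S=-4.6847
Node (2,2) S=90.7380: V=(p*·7.5188+(1−p*)·6.5918)/1.33=5.5673; Δ=(7.5188−6.5918)/(128.8480−62.6092)=0.0140; B=V−Δ·S=4.2975
Node (1,0) S=31.0500: V=(p*·4.3452+(1−p*)·0.0000)/1.33=2.8643; Δ=(4.3452−0.0000)/(44.0910−21.4245)=0.1917; B=V−Δ·S=-3.0881
Node (1,1) S=63.9000: V=(p*·5.5673+(1−p*)·4.3452)/1.33=4.0727; Δ=(5.5673−4.3452)/(90.7380−44.0910)=0.0262; B=V−Δ·S=2.3986
Node (0,0) S=45.0000: V=(p*·4.0727+(1−p*)·2.8643)/1.33=2.9501; Δ=(4.0727−2.8643)/(63.9000−31.0500)=0.0368; B=V−Δ·S=1.2948
Self-financing check: at every node Δ·S+B equals the discounted successor values.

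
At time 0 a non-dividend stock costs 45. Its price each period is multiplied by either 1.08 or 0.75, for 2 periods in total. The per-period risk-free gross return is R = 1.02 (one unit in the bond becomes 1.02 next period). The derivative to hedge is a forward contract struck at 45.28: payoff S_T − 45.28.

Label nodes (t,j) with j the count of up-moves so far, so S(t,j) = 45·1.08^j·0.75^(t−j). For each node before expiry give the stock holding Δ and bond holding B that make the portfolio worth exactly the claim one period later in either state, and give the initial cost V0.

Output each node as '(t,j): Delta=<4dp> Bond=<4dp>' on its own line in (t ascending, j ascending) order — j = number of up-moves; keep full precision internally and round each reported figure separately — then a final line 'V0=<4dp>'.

Since d<R<u, set p* = (R−d)/(u−d) = 0.8182; price each node as the discounted p*-expectation of its children.
Payoff layer (t=2): V(2,0)=-19.9675, V(2,1)=-8.8300, V(2,2)=7.2080
Node (1,0) S=33.7500: V=(p*·-8.8300+(1−p*)·-19.9675)/1.02=-10.6422; Δ=(-8.8300−-19.9675)/(36.4500−25.3125)=1.0000; B=V−Δ·S=-44.3922
Node (1,1) S=48.6000: V=(p*·7.2080+(1−p*)·-8.8300)/1.02=4.2078; Δ=(7.2080−-8.8300)/(52.4880−36.4500)=1.0000; B=V−Δ·S=-44.3922
Node (0,0) S=45.0000: V=(p*·4.2078+(1−p*)·-10.6422)/1.02=1.4783; Δ=(4.2078−-10.6422)/(48.6000−33.7500)=1.0000; B=V−Δ·S=-43.5217
Check: Δ(0,0)·S0 + B(0,0) = 1.4783 = V0.

(0,0): Delta=1.0000 Bond=-43.5217
(1,0): Delta=1.0000 Bond=-44.3922
(1,1): Delta=1.0000 Bond=-44.3922
V0=1.4783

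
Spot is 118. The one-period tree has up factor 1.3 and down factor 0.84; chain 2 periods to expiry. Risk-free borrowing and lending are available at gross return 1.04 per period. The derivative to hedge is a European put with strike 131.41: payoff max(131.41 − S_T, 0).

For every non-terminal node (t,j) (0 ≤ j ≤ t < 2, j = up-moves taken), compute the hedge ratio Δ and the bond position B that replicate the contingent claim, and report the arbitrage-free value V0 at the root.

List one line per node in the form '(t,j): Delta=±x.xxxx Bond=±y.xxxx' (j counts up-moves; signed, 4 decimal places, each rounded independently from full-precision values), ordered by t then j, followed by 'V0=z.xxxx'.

No-arbitrage ⇒ martingale measure with p* = (R−d)/(u−d) = 0.4348.
At expiry t=2: V(2,0)=48.1492, V(2,1)=2.5540, V(2,2)=0.0000
Node (1,0) S=99.1200: V=(p*·2.5540+(1−p*)·48.1492)/1.04=27.2358; Δ=(2.5540−48.1492)/(128.8560−83.2608)=-1.0000; B=V−Δ·S=126.3558
Node (1,1) S=153.4000: V=(p*·0.0000+(1−p*)·2.5540)/1.04=1.3880; Δ=(0.0000−2.5540)/(199.4200−128.8560)=-0.0362; B=V−Δ·S=6.9402
Node (0,0) S=118.0000: V=(p*·1.3880+(1−p*)·27.2358)/1.04=15.3823; Δ=(1.3880−27.2358)/(153.4000−99.1200)=-0.4762; B=V−Δ·S=71.5730
The time-0 hedge costs 15.3823, which is the no-arbitrage price.

(0,0): Delta=-0.4762 Bond=71.5730
(1,0): Delta=-1.0000 Bond=126.3558
(1,1): Delta=-0.0362 Bond=6.9402
V0=15.3823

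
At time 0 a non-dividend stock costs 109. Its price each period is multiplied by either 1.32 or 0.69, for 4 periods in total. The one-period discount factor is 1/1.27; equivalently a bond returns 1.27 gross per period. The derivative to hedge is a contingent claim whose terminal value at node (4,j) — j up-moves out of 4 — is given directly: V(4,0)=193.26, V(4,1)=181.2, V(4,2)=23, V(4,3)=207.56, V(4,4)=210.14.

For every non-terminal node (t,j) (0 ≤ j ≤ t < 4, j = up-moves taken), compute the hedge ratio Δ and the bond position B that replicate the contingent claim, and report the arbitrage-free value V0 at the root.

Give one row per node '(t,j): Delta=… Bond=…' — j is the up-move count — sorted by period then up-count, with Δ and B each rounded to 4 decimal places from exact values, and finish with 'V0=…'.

Risk-neutral probability p* = (R−d)/(u−d) = (1.27−0.69)/(1.32−0.69) = 0.9206.
Terminal payoffs: V(4,0)=193.2600, V(4,1)=181.2000, V(4,2)=23.0000, V(4,3)=207.5600, V(4,4)=210.1400
  t=3,j=0: stock 35.8075 → up 47.2659 (V=181.2000), down 24.7072 (V=193.2600). Price 143.4308; hedge Δ=-0.5346, bond B=162.5737.
  t=3,j=1: stock 68.5013 → up 90.4217 (V=23.0000), down 47.2659 (V=181.2000). Price 27.9965; hedge Δ=-3.6658, bond B=279.1076.
  t=3,j=2: stock 131.0459 → up 172.9806 (V=207.5600), down 90.4217 (V=23.0000). Price 151.8995; hedge Δ=2.2355, bond B=-141.0529.
  t=3,j=3: stock 250.6965 → up 330.9194 (V=210.1400), down 172.9806 (V=207.5600). Price 165.3033; hedge Δ=0.0163, bond B=161.2081.
  t=2,j=0: stock 51.8949 → up 68.5013 (V=27.9965), down 35.8075 (V=143.4308). Price 29.2582; hedge Δ=-3.5308, bond B=212.4873.
  t=2,j=1: stock 99.2772 → up 131.0459 (V=151.8995), down 68.5013 (V=27.9965). Price 111.8629; hedge Δ=1.9810, bond B=-84.8085.
  t=2,j=2: stock 189.9216 → up 250.6965 (V=165.3033), down 131.0459 (V=151.8995). Price 129.3225; hedge Δ=0.1120, bond B=108.0466.
  t=1,j=0: stock 75.2100 → up 99.2772 (V=111.8629), down 51.8949 (V=29.2582). Price 82.9189; hedge Δ=1.7434, bond B=-48.1997.
  t=1,j=1: stock 143.8800 → up 189.9216 (V=129.3225), down 99.2772 (V=111.8629). Price 100.7376; hedge Δ=0.1926, bond B=73.0241.
  t=0,j=0: stock 109.0000 → up 143.8800 (V=100.7376), down 75.2100 (V=82.9189). Price 78.2074; hedge Δ=0.2595, bond B=49.9238.
Check: Δ(0,0)·S0 + B(0,0) = 78.2074 = V0.

(0,0): Delta=0.2595 Bond=49.9238
(1,0): Delta=1.7434 Bond=-48.1997
(1,1): Delta=0.1926 Bond=73.0241
(2,0): Delta=-3.5308 Bond=212.4873
(2,1): Delta=1.9810 Bond=-84.8085
(2,2): Delta=0.1120 Bond=108.0466
(3,0): Delta=-0.5346 Bond=162.5737
(3,1): Delta=-3.6658 Bond=279.1076
(3,2): Delta=2.2355 Bond=-141.0529
(3,3): Delta=0.0163 Bond=161.2081
V0=78.2074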